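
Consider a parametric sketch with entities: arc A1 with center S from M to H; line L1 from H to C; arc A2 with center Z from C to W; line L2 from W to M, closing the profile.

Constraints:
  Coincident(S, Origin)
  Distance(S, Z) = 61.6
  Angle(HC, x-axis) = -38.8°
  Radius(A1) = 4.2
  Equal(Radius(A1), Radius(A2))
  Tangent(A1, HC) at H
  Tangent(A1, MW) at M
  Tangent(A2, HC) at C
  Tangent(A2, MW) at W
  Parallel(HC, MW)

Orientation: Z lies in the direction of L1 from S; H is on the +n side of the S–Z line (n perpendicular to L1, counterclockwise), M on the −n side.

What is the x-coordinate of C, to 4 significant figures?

50.64

The slot axis is L1's direction at -38.8°, so u = (cos -38.8°, sin -38.8°) = (0.7793, -0.6266) and n = (−sin -38.8°, cos -38.8°) = (0.6266, 0.7793). S is at the origin and Z lies 61.6 along u from S, so Z = 61.6·u = (48.01, -38.60). Tangency of A1 to both parallel lines with radius 4.2 puts H and M at S ± 4.2·n: H = (2.632, 3.273), M = (-2.632, -3.273). Equal radii place C and W the same way about Z: C = Z + 4.2·n = (50.64, -35.33), W = Z − 4.2·n = (45.38, -41.87). So C.x = 50.64.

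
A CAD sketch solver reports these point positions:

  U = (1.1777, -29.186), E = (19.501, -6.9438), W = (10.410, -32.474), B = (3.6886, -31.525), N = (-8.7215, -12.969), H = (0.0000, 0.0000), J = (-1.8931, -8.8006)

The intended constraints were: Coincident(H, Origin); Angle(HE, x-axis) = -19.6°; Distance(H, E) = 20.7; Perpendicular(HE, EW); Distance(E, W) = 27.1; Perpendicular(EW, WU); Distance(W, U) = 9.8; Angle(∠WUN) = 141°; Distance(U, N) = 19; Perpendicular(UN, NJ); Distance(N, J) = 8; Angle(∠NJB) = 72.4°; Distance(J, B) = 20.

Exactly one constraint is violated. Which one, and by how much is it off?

Distance(J, B) = 20 — off by 3.40.

H = (0.00, 0.00) ✓; HE at -19.60° ✓; |HE| = 20.70 ✓; ∠(HE, EW) = 90.00° ✓; |EW| = 27.10 ✓; ∠(EW, WU) = 90.00° ✓; |WU| = 9.800 ✓; ∠WUN = 141.0° ✓; |UN| = 19.00 ✓; ∠(UN, NJ) = 90.00° ✓; |NJ| = 8.000 ✓; ∠NJB = 72.40° ✓; |JB| = 23.40 ✗.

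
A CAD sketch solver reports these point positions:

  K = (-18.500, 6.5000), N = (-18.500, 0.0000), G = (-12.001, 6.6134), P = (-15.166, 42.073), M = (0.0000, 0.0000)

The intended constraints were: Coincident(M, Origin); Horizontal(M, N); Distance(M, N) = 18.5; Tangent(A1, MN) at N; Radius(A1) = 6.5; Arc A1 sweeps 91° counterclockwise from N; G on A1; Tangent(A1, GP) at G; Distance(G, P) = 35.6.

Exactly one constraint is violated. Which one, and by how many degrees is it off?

Tangent(A1, GP) at G — off by 4.10°.

M = (0.00, 0.00) ✓; M.y = 0.00, N.y = 0.00 ✓; |MN| = 18.50 ✓; ∠(KN, NM) = 90.00° ✓; |KN| = 6.500 ✓; bearing(K→G) − bearing(K→N) = 91.00° ✓; |KG| = 6.500 ✓; ∠(KG, GP) = 85.90° ✗; |GP| = 35.60 ✓.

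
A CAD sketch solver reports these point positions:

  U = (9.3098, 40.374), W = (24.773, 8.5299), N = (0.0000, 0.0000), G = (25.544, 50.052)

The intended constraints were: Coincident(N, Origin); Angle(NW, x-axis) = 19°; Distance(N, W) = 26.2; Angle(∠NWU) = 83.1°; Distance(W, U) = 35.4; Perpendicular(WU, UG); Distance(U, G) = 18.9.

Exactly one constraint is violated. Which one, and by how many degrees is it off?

Perpendicular(WU, UG) — off by 4.90°.

N = (0.00, 0.00) ✓; NW at 19.00° ✓; |NW| = 26.20 ✓; ∠NWU = 83.10° ✓; |WU| = 35.40 ✓; ∠(WU, UG) = 85.10° ✗; |UG| = 18.90 ✓.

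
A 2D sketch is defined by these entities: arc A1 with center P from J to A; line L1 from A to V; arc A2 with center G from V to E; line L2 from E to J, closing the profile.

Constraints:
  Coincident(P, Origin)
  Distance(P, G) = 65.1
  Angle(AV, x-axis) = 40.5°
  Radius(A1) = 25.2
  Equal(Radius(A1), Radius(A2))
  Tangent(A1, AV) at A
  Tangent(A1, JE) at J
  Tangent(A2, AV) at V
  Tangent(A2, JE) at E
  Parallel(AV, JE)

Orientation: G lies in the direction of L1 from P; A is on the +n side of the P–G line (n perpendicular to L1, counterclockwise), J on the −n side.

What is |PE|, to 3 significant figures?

69.8

Tangency of A1 to both parallel lines with radius 25.2 puts A and J at P ± 25.2·n: A = (-16.4, 19.2), J = (16.4, -19.2). Equal radii place V and E the same way about G: V = G + 25.2·n = (33.1, 61.4), E = G − 25.2·n = (65.9, 23.1). Then |PE| = |E − P| = 69.8.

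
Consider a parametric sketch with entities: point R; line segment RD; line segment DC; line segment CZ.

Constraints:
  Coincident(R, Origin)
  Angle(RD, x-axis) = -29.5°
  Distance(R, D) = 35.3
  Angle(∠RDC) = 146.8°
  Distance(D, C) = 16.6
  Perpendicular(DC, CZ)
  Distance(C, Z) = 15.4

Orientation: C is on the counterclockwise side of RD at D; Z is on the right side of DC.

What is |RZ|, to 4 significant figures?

57.75

R is at the origin; RD runs at -29.5° with length 35.3, so D = 35.3·(cos -29.5°, sin -29.5°) = (30.72, -17.38). ∠RDC = 146.8°, so DC runs at -29.5° + (180° − 146.8°) = 3.700° from the x-axis; with |DC| = 16.6, C = D + 16.6·(cos 3.700°, sin 3.700°) = (47.29, -16.31). The perpendicularity gives CZ at right angles to DC; with |CZ| = 15.4 on the right of DC, Z = C + 15.4·(0.06453, -0.9979) = (48.28, -31.68). Then |RZ| = |Z − R| = 57.75.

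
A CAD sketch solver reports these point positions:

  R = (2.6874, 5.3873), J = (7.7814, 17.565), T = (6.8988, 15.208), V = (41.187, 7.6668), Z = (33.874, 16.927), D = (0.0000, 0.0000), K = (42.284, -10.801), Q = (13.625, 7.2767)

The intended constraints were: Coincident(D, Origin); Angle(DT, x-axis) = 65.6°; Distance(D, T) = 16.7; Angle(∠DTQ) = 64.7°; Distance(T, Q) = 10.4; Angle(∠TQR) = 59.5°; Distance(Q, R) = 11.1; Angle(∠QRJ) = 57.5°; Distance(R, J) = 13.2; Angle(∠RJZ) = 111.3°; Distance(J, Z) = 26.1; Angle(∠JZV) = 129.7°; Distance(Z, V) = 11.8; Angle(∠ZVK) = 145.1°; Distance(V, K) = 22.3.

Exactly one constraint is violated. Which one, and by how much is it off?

Distance(V, K) = 22.3 — off by 3.80.

D = (0.00, 0.00) ✓; DT at 65.60° ✓; |DT| = 16.70 ✓; ∠DTQ = 64.70° ✓; |TQ| = 10.40 ✓; ∠TQR = 59.50° ✓; |QR| = 11.10 ✓; ∠QRJ = 57.50° ✓; |RJ| = 13.20 ✓; ∠RJZ = 111.3° ✓; |JZ| = 26.10 ✓; ∠JZV = 129.7° ✓; |ZV| = 11.80 ✓; ∠ZVK = 145.1° ✓; |VK| = 18.50 ✗.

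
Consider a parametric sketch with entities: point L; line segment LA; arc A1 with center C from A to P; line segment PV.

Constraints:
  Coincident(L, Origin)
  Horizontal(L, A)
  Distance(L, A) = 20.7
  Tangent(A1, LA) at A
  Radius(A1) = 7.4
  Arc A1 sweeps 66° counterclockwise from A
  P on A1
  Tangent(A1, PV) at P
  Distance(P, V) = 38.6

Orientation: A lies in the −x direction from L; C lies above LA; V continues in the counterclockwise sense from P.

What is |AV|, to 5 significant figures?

45.572

L is at the origin; L and A share the same y with |LA| = 20.7 and A on the −x side, so A = (-20.700, 0.0000). The tangent condition forces CA to be normal to LA, so C = A + (0, 7.4) = (-20.700, 7.4000). On A1, A sits at bearing -90° from C; a 66° counterclockwise sweep puts P at bearing -24°, so P = C + 7.4·(cos -24°, sin -24°) = (-13.940, 4.3901). Since A1 is tangent to PV there, CP ⟂ PV, so PV runs along (−sin -24°, cos -24°); with |PV| = 38.6, V = (1.7603, 39.653). Then |AV| = |V − A| = 45.572.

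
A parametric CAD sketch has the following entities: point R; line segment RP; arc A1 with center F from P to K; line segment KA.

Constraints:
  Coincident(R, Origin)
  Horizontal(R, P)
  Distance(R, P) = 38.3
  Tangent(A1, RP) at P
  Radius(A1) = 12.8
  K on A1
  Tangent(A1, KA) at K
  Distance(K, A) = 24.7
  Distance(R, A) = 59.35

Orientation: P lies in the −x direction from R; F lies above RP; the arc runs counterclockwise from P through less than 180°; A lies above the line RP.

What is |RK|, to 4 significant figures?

35.14

R is at the origin; RP is horizontal with |RP| = 38.3 and P on the −x side, so P = (-38.30, 0.000). Since A1 is tangent to RP there, FP ⟂ RP, so F = P + (0, 12.8) = (-38.30, 12.80). Since FK ⟂ KA (tangency), |FA| = √(12.8² + 24.7²) = 27.82 regardless of where K sits on A1. So A lies on both circle(R, 59.35) and circle(F, 27.82); the above-RP intersection is A = (-43.78, 40.08). K is the foot of the tangent from A: K = (-28.32, 20.81).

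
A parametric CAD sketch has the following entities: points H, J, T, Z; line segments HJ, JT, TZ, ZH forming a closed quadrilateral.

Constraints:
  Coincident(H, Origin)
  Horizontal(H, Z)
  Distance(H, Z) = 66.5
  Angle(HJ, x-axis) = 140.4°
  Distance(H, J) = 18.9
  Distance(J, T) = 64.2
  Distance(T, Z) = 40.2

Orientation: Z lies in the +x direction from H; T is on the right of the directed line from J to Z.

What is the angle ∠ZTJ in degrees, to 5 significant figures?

100.93°

H is at the origin; HZ is horizontal with |HZ| = 66.5 and Z in +x, so Z = (66.5, 0). HJ runs at 140.4° with |HJ| = 18.9, so J = (-14.563, 12.047). T is determined by |JT| = 64.2 and |TZ| = 40.2 together: it lies at the intersection of circle(J, 64.2) and circle(Z, 40.2). With |JZ| = 81.953, the foot of the radical line on JZ is 56.263 from J and the perpendicular offset is √(64.2² − 56.263²) = 30.921. Taking the right-of-JZ solution: T = (36.544, -26.808).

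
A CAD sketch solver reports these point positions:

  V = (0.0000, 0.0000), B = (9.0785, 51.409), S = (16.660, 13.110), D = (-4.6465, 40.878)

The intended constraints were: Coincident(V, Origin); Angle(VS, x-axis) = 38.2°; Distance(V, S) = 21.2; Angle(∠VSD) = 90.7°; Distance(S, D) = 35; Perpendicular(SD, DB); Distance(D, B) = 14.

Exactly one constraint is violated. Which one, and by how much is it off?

Distance(D, B) = 14 — off by 3.30.

V = (0.00, 0.00) ✓; VS at 38.20° ✓; |VS| = 21.20 ✓; ∠VSD = 90.70° ✓; |SD| = 35.00 ✓; ∠(SD, DB) = 90.00° ✓; |DB| = 17.30 ✗.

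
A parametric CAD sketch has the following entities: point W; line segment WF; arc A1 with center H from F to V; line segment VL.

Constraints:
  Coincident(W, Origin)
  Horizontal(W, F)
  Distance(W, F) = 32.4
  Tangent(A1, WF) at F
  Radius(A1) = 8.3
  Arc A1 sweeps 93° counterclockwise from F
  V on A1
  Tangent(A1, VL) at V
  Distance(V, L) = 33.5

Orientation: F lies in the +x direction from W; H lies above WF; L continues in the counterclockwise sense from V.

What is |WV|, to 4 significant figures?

41.62

W is at the origin; W and F share the same y with |WF| = 32.4 and F on the +x side, so F = (32.40, 0.000). Tangency of A1 to WF means the radius HF is perpendicular to WF, so H = F + (0, 8.3) = (32.40, 8.300). On A1, F sits at bearing -90° from H; a 93° counterclockwise sweep puts V at bearing 3°, so V = H + 8.3·(cos 3°, sin 3°) = (40.69, 8.734). Then |WV| = |V − W| = 41.62.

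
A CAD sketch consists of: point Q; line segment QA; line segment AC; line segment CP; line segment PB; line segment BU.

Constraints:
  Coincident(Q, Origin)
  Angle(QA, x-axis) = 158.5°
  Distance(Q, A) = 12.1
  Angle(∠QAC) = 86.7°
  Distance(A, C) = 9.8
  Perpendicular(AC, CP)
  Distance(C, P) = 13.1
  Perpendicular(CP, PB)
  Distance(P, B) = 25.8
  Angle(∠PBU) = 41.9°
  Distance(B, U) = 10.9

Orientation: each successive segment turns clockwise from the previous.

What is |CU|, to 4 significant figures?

18.62

CP is perpendicular to PB, so PB runs at -114.8°; with |PB| = 25.8, B = (-6.077, -15.58). ∠PBU = 41.9° gives BU at 107.1° from the x-axis; with |BU| = 10.9, U = (-9.282, -5.166). Then |CU| = |U − C| = 18.62.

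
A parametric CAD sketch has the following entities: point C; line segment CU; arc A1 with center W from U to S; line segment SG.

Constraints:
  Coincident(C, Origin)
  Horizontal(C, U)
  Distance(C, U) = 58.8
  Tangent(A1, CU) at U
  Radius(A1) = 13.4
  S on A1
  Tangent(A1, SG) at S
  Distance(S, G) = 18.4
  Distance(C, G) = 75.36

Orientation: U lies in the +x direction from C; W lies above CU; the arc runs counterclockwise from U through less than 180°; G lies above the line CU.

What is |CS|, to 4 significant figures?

73.70

Checks: |WS| = 13.40 ✓; ∠(WS, SG) = 90.00° ✓; |SG| = 18.40 ✓; |CG| = 75.36 ✓.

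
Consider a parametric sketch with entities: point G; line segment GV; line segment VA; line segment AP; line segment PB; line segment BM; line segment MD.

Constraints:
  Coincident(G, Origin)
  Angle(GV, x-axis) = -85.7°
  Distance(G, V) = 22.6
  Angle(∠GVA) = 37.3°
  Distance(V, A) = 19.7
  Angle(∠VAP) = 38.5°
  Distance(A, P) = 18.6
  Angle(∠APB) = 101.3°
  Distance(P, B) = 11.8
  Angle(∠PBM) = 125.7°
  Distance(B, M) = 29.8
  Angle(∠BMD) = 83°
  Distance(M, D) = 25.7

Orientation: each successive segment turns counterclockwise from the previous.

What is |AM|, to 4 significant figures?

33.37

G is at the origin; GV runs at -85.7° with length 22.6, so V = (1.695, -22.54). ∠GVA = 37.3° gives VA at 57.00° from the x-axis; with |VA| = 19.7, A = (12.42, -6.015). ∠VAP = 38.5° gives AP at -161.5° from the x-axis; with |AP| = 18.6, P = (-5.215, -11.92). ∠APB = 101.3° gives PB at -82.80° from the x-axis; with |PB| = 11.8, B = (-3.736, -23.62). ∠PBM = 125.7° gives BM at -28.50° from the x-axis; with |BM| = 29.8, M = (22.45, -37.84). Then |AM| = |M − A| = 33.37.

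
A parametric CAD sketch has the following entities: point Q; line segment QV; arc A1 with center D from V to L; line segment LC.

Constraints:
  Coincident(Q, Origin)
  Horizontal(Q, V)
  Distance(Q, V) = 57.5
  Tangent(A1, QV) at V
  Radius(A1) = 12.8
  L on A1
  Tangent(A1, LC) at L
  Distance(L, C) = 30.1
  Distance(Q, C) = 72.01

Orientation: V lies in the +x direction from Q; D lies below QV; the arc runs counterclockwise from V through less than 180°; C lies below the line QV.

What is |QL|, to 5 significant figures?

48.627

Checks: Q = (0.00, 0.00) ✓; |DL| = 12.80 ✓; ∠(DL, LC) = 90.00° ✓; |LC| = 30.10 ✓; |QC| = 72.01 ✓.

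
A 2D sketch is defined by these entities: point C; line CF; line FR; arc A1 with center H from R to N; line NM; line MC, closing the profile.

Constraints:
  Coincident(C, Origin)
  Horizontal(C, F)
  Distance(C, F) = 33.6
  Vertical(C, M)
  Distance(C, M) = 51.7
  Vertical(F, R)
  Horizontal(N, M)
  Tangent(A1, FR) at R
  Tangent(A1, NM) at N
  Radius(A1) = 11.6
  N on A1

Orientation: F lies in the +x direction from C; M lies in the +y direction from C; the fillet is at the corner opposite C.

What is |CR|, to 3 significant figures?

52.3

C is at the origin; C and F share the same y with |CF| = 33.6 and F on the +x side, so F = (33.6, 0.00). CM is vertical with |CM| = 51.7 and M on the +y side, so M = (0.00, 51.7). The virtual corner opposite C is at (33.6, 51.7). A1 meets FR tangentially, so HR is at right angles to FR and since A1 is tangent to NM there, HN ⟂ NM, with radius 11.6, so the center H sits 11.6 in from both sides at H = (22.0, 40.1). That places the tangent points at R = (33.6, 40.1) on FR and N = (22.0, 51.7) on NM. Then |CR| = |R − C| = 52.3.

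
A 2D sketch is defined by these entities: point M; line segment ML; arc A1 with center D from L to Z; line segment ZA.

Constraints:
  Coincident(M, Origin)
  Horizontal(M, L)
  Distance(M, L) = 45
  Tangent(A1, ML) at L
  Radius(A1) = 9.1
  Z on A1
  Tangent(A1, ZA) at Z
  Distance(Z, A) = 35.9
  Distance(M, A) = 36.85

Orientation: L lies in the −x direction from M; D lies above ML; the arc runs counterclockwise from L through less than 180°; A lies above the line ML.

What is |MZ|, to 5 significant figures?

37.809

Checks: ∠(DL, LM) = 90.00° ✓; |DL| = 9.100 ✓; |DZ| = 9.100 ✓; ∠(DZ, ZA) = 90.00° ✓; |ZA| = 35.90 ✓; |MA| = 36.85 ✓.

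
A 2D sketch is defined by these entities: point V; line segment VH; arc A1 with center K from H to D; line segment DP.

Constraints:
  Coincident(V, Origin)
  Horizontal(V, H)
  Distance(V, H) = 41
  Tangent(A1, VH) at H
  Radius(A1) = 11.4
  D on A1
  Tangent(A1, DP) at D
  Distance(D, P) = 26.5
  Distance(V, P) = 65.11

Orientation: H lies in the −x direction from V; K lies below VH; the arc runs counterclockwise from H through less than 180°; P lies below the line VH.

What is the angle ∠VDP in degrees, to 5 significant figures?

103.65°

V is at the origin; VH is horizontal with |VH| = 41.0 and H on the −x side, so H = (-41.000, 0.0000). The tangent condition forces KH to be normal to VH, so K = H + (0, -11.4) = (-41.000, -11.400). Since KD ⟂ DP (tangency), |KP| = √(11.4² + 26.5²) = 28.848 regardless of where D sits on A1. So P lies on both circle(V, 65.11) and circle(K, 28.848); the below-VH intersection is P = (-53.196, -37.543). D is the foot of the tangent from P: D = (-52.395, -11.055).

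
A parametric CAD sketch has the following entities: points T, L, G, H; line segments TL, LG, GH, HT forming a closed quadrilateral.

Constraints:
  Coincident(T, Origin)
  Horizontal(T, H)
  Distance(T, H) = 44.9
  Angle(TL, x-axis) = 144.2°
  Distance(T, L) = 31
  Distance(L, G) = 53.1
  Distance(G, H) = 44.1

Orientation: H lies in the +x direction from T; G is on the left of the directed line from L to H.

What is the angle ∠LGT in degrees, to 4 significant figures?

35.61°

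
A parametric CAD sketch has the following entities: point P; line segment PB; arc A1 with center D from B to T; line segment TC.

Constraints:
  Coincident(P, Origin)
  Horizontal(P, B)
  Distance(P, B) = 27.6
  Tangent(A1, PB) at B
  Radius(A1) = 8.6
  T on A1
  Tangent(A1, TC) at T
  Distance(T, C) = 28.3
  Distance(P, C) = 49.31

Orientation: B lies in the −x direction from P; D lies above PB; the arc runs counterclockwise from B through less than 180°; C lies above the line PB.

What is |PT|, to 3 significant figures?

23.2

Checks: P = (0.00, 0.00) ✓; ∠(DB, BP) = 90.00° ✓; |DT| = 8.600 ✓; ∠(DT, TC) = 90.00° ✓; |TC| = 28.30 ✓; |PC| = 49.31 ✓.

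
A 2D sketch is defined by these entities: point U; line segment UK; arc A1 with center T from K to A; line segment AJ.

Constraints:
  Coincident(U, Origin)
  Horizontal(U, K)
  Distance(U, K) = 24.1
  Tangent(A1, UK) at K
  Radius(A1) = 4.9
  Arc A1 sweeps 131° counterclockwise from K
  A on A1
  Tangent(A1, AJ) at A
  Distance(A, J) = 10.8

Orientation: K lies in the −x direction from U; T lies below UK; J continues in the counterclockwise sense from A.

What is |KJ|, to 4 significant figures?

16.61

U is at the origin; UK is horizontal with |UK| = 24.1 and K on the −x side, so K = (-24.10, 0.000). Tangency of A1 to UK means the radius TK is perpendicular to UK, so T = K + (0, -4.9) = (-24.10, -4.900). On A1, K sits at bearing 90° from T; a 131° counterclockwise sweep puts A at bearing 221°, so A = T + 4.9·(cos 221°, sin 221°) = (-27.80, -8.115). A1 meets AJ tangentially, so TA is at right angles to AJ, so AJ runs along (−sin 221°, cos 221°); with |AJ| = 10.8, J = (-20.71, -16.27). Then |KJ| = |J − K| = 16.61.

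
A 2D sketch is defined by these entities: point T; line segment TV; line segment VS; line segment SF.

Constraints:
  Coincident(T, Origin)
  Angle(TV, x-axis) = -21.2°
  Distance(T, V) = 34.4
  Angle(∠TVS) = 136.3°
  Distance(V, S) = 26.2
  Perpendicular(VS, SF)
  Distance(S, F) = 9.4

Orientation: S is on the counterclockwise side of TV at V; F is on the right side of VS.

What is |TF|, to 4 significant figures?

60.89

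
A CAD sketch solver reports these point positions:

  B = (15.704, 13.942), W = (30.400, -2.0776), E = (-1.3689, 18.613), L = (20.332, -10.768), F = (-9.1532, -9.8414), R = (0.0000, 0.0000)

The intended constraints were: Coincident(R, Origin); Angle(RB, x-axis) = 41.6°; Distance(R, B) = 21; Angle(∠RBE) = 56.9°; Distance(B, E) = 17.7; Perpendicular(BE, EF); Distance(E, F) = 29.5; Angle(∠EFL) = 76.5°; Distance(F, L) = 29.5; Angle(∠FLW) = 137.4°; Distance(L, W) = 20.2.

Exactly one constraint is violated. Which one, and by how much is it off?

Distance(L, W) = 20.2 — off by 6.90.

R = (0.00, 0.00) ✓; RB at 41.60° ✓; |RB| = 21.00 ✓; ∠RBE = 56.90° ✓; |BE| = 17.70 ✓; ∠(BE, EF) = 90.00° ✓; |EF| = 29.50 ✓; ∠EFL = 76.50° ✓; |FL| = 29.50 ✓; ∠FLW = 137.4° ✓; |LW| = 13.30 ✗.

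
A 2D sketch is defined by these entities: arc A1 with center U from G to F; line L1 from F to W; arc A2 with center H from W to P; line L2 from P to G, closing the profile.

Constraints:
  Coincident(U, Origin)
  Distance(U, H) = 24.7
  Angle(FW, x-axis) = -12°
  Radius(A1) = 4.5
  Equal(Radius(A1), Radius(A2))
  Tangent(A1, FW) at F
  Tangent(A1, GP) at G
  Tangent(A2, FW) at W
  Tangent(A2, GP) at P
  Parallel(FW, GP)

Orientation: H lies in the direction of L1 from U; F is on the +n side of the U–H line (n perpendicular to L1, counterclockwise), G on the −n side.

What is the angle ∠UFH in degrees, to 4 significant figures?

79.67°

The slot axis is L1's direction at -12.0°, so u = (cos -12.0°, sin -12.0°) = (0.9781, -0.2079) and n = (−sin -12.0°, cos -12.0°) = (0.2079, 0.9781). U is at the origin and H lies 24.7 along u from U, so H = 24.7·u = (24.16, -5.135). Tangency of A1 to both parallel lines with radius 4.5 puts F and G at U ± 4.5·n: F = (0.9356, 4.402), G = (-0.9356, -4.402). Then cos ∠UFH = FU·FH / (|FU||FH|), giving 79.67°.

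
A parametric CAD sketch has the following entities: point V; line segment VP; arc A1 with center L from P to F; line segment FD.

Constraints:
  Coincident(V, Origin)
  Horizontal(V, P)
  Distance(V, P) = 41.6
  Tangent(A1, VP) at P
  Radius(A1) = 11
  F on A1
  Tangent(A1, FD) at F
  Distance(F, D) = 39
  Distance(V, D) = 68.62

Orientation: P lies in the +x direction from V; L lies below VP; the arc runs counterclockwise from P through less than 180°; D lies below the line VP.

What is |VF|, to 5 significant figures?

34.758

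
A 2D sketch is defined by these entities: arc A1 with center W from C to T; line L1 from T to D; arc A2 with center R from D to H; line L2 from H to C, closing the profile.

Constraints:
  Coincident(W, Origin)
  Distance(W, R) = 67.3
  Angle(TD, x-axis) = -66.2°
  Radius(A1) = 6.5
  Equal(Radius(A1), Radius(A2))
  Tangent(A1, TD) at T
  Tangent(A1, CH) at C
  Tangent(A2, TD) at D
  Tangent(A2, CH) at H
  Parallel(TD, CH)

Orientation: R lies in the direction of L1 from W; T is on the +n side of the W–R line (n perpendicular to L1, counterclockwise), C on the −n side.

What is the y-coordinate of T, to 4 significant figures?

2.623

The slot axis is L1's direction at -66.2°, so u = (cos -66.2°, sin -66.2°) = (0.4035, -0.9150) and n = (−sin -66.2°, cos -66.2°) = (0.9150, 0.4035). W is at the origin and R lies 67.3 along u from W, so R = 67.3·u = (27.16, -61.58). Tangency of A1 to both parallel lines with radius 6.5 puts T and C at W ± 6.5·n: T = (5.947, 2.623), C = (-5.947, -2.623). So T.y = 2.623.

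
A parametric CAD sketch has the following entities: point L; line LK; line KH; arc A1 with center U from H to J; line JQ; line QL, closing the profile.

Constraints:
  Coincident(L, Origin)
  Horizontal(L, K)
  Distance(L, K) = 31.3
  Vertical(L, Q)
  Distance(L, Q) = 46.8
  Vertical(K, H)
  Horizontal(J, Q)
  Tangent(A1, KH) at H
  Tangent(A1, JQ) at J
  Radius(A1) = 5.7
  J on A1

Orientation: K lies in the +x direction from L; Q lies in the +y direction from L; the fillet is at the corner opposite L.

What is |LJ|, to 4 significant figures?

53.34

L is at the origin; L and K share the same y with |LK| = 31.3 and K on the +x side, so K = (31.30, 0.000). L and Q share the same x with |LQ| = 46.8 and Q on the +y side, so Q = (0.000, 46.80). The virtual corner opposite L is at (31.30, 46.80). Since A1 is tangent to KH there, UH ⟂ KH and the tangent condition forces UJ to be normal to JQ, with radius 5.7, so the center U sits 5.7 in from both sides at U = (25.60, 41.10). That places the tangent points at H = (31.30, 41.10) on KH and J = (25.60, 46.80) on JQ. Then |LJ| = |J − L| = 53.34.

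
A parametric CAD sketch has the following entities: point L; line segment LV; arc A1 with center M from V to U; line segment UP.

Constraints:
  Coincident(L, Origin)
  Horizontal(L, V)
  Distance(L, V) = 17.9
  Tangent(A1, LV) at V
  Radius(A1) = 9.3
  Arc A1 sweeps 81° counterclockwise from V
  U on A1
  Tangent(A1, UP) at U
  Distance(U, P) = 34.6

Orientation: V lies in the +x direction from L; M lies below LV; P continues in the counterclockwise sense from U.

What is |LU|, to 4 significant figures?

11.73

L is at the origin; LV is horizontal with |LV| = 17.9 and V on the +x side, so V = (17.90, 0.000). A1 meets LV tangentially, so MV is at right angles to LV, so M = V + (0, -9.3) = (17.90, -9.300). On A1, V sits at bearing 90° from M; an 81° counterclockwise sweep puts U at bearing 171°, so U = M + 9.3·(cos 171°, sin 171°) = (8.714, -7.845). Then |LU| = |U − L| = 11.73.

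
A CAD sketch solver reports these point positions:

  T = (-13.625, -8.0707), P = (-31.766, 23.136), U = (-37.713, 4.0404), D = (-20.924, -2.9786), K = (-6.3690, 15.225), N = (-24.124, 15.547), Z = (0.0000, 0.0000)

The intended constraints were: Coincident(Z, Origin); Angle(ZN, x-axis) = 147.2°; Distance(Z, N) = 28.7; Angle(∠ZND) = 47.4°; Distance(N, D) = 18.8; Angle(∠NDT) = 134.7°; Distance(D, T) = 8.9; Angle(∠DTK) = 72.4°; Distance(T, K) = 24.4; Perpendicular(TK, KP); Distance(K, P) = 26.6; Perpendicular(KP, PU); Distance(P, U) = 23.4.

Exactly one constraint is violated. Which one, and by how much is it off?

Distance(P, U) = 23.4 — off by 3.40.

Z = (0.00, 0.00) ✓; ZN at 147.2° ✓; |ZN| = 28.70 ✓; ∠ZND = 47.40° ✓; |ND| = 18.80 ✓; ∠NDT = 134.7° ✓; |DT| = 8.900 ✓; ∠DTK = 72.40° ✓; |TK| = 24.40 ✓; ∠(TK, KP) = 90.00° ✓; |KP| = 26.60 ✓; ∠(KP, PU) = 90.00° ✓; |PU| = 20.00 ✗.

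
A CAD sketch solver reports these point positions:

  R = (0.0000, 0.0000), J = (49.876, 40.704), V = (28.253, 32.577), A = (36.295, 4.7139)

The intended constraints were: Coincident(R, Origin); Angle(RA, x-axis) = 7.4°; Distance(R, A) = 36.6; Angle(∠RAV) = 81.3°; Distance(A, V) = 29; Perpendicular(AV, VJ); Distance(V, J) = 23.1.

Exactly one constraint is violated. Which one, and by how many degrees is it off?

Perpendicular(AV, VJ) — off by 4.50°.

R = (0.00, 0.00) ✓; RA at 7.400° ✓; |RA| = 36.60 ✓; ∠RAV = 81.30° ✓; |AV| = 29.00 ✓; ∠(AV, VJ) = 85.50° ✗; |VJ| = 23.10 ✓.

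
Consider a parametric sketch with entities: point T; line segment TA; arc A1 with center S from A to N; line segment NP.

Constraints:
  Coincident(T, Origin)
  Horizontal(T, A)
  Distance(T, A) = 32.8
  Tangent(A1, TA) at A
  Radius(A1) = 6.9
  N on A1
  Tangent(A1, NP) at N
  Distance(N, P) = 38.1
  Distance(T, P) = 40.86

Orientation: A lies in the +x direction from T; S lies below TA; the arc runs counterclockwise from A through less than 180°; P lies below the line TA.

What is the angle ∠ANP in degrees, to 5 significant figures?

146.58°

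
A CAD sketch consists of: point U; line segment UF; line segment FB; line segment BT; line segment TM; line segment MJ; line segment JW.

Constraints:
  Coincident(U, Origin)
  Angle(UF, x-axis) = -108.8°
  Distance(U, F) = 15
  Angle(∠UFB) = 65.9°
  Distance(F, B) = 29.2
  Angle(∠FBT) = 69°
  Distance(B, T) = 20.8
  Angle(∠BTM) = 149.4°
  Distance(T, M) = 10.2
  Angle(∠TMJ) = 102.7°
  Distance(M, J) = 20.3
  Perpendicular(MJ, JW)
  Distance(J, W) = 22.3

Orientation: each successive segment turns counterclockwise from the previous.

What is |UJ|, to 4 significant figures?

8.200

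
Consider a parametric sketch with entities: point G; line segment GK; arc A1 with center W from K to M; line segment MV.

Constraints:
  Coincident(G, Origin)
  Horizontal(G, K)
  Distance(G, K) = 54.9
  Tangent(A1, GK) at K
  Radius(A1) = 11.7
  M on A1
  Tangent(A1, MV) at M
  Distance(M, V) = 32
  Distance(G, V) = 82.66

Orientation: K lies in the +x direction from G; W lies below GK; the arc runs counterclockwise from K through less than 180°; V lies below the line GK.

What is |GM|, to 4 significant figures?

51.55

Checks: |WM| = 11.70 ✓; ∠(WM, MV) = 90.00° ✓; |MV| = 32.00 ✓; |GV| = 82.66 ✓.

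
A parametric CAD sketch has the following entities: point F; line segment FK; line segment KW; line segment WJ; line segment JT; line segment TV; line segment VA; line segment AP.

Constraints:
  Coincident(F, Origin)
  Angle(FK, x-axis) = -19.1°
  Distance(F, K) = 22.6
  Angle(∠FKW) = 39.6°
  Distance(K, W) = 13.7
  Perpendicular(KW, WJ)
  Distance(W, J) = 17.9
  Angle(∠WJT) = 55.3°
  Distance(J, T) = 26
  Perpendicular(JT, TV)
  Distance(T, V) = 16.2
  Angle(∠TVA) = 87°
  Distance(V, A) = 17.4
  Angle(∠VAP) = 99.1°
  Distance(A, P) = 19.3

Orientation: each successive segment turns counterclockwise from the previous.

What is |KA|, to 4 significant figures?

15.32

F is at the origin; FK runs at -19.1° with length 22.6, so K = (21.36, -7.395). ∠FKW = 39.6° gives KW at 121.3° from the x-axis; with |KW| = 13.7, W = (14.24, 4.311). KW ⟂ WJ, so WJ runs at -148.7°; with |WJ| = 17.9, J = (-1.056, -4.988). ∠WJT = 55.3° gives JT at -24.00° from the x-axis; with |JT| = 26.0, T = (22.70, -15.56). The perpendicularity gives TV at right angles to JT, so TV runs at 66.00°; with |TV| = 16.2, V = (29.28, -0.7641). ∠TVA = 87.0° gives VA at 159.0° from the x-axis; with |VA| = 17.4, A = (13.04, 5.471). Then |KA| = |A − K| = 15.32.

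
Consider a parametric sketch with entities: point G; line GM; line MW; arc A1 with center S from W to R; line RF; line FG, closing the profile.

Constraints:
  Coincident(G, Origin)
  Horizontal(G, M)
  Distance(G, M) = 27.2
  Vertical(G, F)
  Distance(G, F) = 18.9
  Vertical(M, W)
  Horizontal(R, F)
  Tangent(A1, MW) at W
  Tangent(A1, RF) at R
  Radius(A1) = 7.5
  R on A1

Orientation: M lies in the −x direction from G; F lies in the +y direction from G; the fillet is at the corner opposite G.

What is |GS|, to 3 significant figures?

22.8

G is at the origin; GM is horizontal with |GM| = 27.2 and M on the −x side, so M = (-27.2, 0.00). GF is vertical with |GF| = 18.9 and F on the +y side, so F = (0.00, 18.9). The virtual corner opposite G is at (-27.2, 18.9). Since A1 is tangent to MW there, SW ⟂ MW and A1 meets RF tangentially, so SR is at right angles to RF, with radius 7.5, so the center S sits 7.5 in from both sides at S = (-19.7, 11.4). Then |GS| = |S − G| = 22.8.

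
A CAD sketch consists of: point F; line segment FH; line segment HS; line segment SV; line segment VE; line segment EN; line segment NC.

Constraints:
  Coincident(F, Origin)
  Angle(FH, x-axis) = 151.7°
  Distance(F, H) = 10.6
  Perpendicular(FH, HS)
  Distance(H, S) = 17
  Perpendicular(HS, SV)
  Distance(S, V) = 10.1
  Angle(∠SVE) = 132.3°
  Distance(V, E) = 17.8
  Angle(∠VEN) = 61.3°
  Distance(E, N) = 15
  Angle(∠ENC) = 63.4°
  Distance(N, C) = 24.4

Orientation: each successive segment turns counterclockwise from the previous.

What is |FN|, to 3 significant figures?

3.12

F is at the origin; FH runs at 151.7° with length 10.6, so H = (-9.33, 5.03). FH ⟂ HS, so HS runs at -118°; with |HS| = 17.0, S = (-17.4, -9.94). HS ⟂ SV, so SV runs at -28.3°; with |SV| = 10.1, V = (-8.50, -14.7). ∠SVE = 132.3° gives VE at 19.4° from the x-axis; with |VE| = 17.8, E = (8.29, -8.82). ∠VEN = 61.3° gives EN at 138° from the x-axis; with |EN| = 15.0, N = (-2.88, 1.20). Then |FN| = |N − F| = 3.12.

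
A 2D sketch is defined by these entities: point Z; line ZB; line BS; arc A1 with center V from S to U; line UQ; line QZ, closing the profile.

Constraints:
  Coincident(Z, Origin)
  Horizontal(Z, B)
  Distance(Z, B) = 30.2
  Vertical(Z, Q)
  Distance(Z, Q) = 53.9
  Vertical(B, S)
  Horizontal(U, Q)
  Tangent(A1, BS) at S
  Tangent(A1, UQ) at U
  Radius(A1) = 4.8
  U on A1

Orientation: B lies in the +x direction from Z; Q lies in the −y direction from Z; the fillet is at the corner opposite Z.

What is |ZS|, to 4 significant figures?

57.64

Z is at the origin; Z and B share the same y with |ZB| = 30.2 and B on the +x side, so B = (30.20, 0.000). ZQ is vertical with |ZQ| = 53.9 and Q on the −y side, so Q = (0.000, -53.90). The virtual corner opposite Z is at (30.20, -53.90). Since A1 is tangent to BS there, VS ⟂ BS and A1 meets UQ tangentially, so VU is at right angles to UQ, with radius 4.8, so the center V sits 4.8 in from both sides at V = (25.40, -49.10). That places the tangent points at S = (30.20, -49.10) on BS and U = (25.40, -53.90) on UQ. Then |ZS| = |S − Z| = 57.64.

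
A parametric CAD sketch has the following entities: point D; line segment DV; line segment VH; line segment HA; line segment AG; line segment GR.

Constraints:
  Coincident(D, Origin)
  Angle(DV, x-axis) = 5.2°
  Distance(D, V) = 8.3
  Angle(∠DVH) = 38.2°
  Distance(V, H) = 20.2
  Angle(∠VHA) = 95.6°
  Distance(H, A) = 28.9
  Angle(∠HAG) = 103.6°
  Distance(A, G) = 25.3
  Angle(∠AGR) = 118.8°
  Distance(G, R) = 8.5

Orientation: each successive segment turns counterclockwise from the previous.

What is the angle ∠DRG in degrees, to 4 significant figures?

104.4°

D is at the origin; DV runs at 5.2° with length 8.3, so V = (8.266, 0.7523). ∠DVH = 38.2° gives VH at 147.0° from the x-axis; with |VH| = 20.2, H = (-8.675, 11.75). ∠VHA = 95.6° gives HA at -128.6° from the x-axis; with |HA| = 28.9, A = (-26.71, -10.83). ∠HAG = 103.6° gives AG at -52.20° from the x-axis; with |AG| = 25.3, G = (-11.20, -30.82). ∠AGR = 118.8° gives GR at 9.000° from the x-axis; with |GR| = 8.5, R = (-2.804, -29.49). Then cos ∠DRG = RD·RG / (|RD||RG|), giving 104.4°.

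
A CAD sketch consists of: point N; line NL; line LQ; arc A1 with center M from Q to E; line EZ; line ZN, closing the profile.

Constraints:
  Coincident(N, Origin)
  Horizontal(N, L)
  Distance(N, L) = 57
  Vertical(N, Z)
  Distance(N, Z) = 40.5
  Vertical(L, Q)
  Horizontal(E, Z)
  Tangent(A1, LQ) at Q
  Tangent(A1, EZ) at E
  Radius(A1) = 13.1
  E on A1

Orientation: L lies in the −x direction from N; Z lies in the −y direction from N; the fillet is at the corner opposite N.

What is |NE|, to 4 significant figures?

59.73

N is at the origin; NL is horizontal with |NL| = 57.0 and L on the −x side, so L = (-57.00, 0.000). NZ is vertical with |NZ| = 40.5 and Z on the −y side, so Z = (0.000, -40.50). The virtual corner opposite N is at (-57.00, -40.50). The tangent condition forces MQ to be normal to LQ and A1 meets EZ tangentially, so ME is at right angles to EZ, with radius 13.1, so the center M sits 13.1 in from both sides at M = (-43.90, -27.40). That places the tangent points at Q = (-57.00, -27.40) on LQ and E = (-43.90, -40.50) on EZ. Then |NE| = |E − N| = 59.73.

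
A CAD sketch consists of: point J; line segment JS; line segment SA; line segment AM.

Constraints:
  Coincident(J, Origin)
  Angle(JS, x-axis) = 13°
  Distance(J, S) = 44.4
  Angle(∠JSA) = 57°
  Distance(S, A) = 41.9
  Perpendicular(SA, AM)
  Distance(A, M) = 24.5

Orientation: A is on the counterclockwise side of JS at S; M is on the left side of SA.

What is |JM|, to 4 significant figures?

21.82

J is at the origin; JS runs at 13.0° with length 44.4, so S = 44.4·(cos 13.0°, sin 13.0°) = (43.26, 9.988). ∠JSA = 57.0°, so SA runs at 13.0° + (180° − 57.0°) = 136.0° from the x-axis; with |SA| = 41.9, A = S + 41.9·(cos 136.0°, sin 136.0°) = (13.12, 39.09). SA is perpendicular to AM; with |AM| = 24.5 on the left of SA, M = A + 24.5·(-0.6947, -0.7193) = (-3.897, 21.47). Then |JM| = |M − J| = 21.82.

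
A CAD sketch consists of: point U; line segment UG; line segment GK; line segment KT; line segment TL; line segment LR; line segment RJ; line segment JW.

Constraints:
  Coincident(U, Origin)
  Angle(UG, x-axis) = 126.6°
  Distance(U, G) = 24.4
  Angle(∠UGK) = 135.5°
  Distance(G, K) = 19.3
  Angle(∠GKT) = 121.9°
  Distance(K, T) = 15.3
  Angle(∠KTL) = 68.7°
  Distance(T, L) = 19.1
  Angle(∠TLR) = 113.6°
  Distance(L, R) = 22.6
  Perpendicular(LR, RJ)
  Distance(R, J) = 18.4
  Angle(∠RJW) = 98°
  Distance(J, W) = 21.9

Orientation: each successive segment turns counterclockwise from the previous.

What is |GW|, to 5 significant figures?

26.099

U is at the origin; UG runs at 126.6° with length 24.4, so G = (-14.548, 19.589). ∠UGK = 135.5° gives GK at 171.10° from the x-axis; with |GK| = 19.3, K = (-33.616, 22.575). ∠GKT = 121.9° gives KT at -130.80° from the x-axis; with |KT| = 15.3, T = (-43.613, 10.993). ∠KTL = 68.7° gives TL at -19.500° from the x-axis; with |TL| = 19.1, L = (-25.608, 4.6169). ∠TLR = 113.6° gives LR at 46.900° from the x-axis; with |LR| = 22.6, R = (-10.166, 21.119). The perpendicularity gives RJ at right angles to LR, so RJ runs at 136.90°; with |RJ| = 18.4, J = (-23.601, 33.691). ∠RJW = 98.0° gives JW at -141.10° from the x-axis; with |JW| = 21.9, W = (-40.645, 19.938). Then |GW| = |W − G| = 26.099.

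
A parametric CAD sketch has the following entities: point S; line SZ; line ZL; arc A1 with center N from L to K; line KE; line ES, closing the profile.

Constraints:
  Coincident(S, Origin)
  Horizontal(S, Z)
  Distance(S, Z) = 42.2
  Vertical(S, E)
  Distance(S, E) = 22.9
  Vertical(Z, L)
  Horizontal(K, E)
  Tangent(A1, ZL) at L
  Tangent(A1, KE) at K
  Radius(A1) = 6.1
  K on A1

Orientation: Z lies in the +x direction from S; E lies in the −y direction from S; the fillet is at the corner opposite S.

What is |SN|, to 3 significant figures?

39.8

S is at the origin; SZ is horizontal with |SZ| = 42.2 and Z on the +x side, so Z = (42.2, 0.00). S and E share the same x with |SE| = 22.9 and E on the −y side, so E = (0.00, -22.9). The virtual corner opposite S is at (42.2, -22.9). The tangent condition forces NL to be normal to ZL and since A1 is tangent to KE there, NK ⟂ KE, with radius 6.1, so the center N sits 6.1 in from both sides at N = (36.1, -16.8). Then |SN| = |N − S| = 39.8.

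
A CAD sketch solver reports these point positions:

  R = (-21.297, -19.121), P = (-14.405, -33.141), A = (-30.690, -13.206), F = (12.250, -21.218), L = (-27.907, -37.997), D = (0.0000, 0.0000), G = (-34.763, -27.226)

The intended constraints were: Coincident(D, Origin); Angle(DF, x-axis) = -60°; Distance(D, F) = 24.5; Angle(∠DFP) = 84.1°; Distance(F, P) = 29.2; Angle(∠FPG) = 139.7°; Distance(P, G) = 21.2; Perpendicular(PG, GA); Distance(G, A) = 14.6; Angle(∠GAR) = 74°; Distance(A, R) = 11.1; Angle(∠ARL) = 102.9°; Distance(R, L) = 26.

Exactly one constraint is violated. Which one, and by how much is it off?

Distance(R, L) = 26 — off by 6.00.

D = (0.00, 0.00) ✓; DF at -60.00° ✓; |DF| = 24.50 ✓; ∠DFP = 84.10° ✓; |FP| = 29.20 ✓; ∠FPG = 139.7° ✓; |PG| = 21.20 ✓; ∠(PG, GA) = 90.00° ✓; |GA| = 14.60 ✓; ∠GAR = 74.00° ✓; |AR| = 11.10 ✓; ∠ARL = 102.9° ✓; |RL| = 20.00 ✗.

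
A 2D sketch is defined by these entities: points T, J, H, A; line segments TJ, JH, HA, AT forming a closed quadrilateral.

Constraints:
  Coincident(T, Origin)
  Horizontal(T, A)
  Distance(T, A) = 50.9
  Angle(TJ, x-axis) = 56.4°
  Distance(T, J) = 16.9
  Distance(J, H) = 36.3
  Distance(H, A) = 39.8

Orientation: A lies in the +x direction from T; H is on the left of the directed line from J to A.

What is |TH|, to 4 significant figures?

52.72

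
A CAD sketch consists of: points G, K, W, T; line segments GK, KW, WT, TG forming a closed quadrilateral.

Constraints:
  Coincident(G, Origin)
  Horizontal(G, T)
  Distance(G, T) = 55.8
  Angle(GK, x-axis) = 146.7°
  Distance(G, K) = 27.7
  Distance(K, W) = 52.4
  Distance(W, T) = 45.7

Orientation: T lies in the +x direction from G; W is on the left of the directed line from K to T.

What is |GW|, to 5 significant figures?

42.845

G is at the origin; GT is horizontal with |GT| = 55.8 and T in +x, so T = (55.8, 0). GK runs at 146.7° with |GK| = 27.7, so K = (-23.152, 15.208). W is determined by |KW| = 52.4 and |WT| = 45.7 together: it lies at the intersection of circle(K, 52.4) and circle(T, 45.7). With |KT| = 80.403, the foot of the radical line on KT is 44.289 from K and the perpendicular offset is √(52.4² − 44.289²) = 28.004. Taking the left-of-KT solution: W = (25.635, 34.330).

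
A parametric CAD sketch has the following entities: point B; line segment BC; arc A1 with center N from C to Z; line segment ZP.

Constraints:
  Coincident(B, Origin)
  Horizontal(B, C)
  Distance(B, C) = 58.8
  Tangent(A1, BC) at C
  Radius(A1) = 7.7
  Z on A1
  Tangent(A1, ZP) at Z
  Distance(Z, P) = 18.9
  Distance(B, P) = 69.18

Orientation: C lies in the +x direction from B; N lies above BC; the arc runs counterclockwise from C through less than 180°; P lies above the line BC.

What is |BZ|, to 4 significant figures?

67.00

Checks: |NZ| = 7.700 ✓; ∠(NZ, ZP) = 90.00° ✓; |ZP| = 18.90 ✓; |BP| = 69.18 ✓.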